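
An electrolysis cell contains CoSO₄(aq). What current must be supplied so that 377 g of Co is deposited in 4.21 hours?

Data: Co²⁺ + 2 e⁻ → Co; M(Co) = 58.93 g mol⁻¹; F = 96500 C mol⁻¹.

81.5 A

n(Co) = 377 / 58.93 = 6.397 mol.
n(e⁻) = 2 × 6.397 = 12.79 mol.
Q = n(e⁻)·F = 12.79 × 96500 = 1235000 C.
I = Q/t = 1235000 / 15156 s = 81.5 A.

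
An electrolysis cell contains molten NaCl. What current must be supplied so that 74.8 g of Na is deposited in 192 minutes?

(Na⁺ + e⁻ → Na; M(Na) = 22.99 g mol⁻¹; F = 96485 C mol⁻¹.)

n(Na) = 74.8 / 22.99 = 3.254 mol.
n(e⁻) = 1 × 3.254 = 3.254 mol.
Q = n(e⁻)·F = 3.254 × 96485 = 313900 C.
I = Q/t = 313900 / 11520 s = 27.3 A.

27.3 A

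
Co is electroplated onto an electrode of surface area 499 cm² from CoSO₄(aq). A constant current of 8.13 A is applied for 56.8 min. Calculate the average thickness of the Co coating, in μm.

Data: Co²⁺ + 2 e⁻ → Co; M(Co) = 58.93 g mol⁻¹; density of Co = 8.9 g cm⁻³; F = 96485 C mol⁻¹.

19.1 μm

Q = I·t = 8.130 × 3408.0 = 27710 C; n(e⁻) = 0.2872 mol.
n(Co) = n(e⁻)/2 = 0.1436 mol, so m = 0.1436 × 58.93 = 8.461 g.
Volume = m/ρ = 8.461 / 8.9 = 0.9507 cm³.
Thickness = V/A = 0.9507 / 499 = 0.00191 cm = 19.1 μm.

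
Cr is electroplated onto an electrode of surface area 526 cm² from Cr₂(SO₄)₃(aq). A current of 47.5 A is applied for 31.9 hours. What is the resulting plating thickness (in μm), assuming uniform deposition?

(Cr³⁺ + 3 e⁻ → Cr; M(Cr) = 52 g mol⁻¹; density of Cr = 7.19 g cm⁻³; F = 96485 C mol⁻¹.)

Q = I·t = 47.50 × 114840 = 5455000 C; n(e⁻) = 56.54 mol.
n(Cr) = n(e⁻)/3 = 18.85 mol, so m = 18.85 × 52 = 980.0 g.
Volume = m/ρ = 980.0 / 7.19 = 136.3 cm³.
Thickness = V/A = 136.3 / 526 = 0.259 cm = 2590 μm.

2590 μm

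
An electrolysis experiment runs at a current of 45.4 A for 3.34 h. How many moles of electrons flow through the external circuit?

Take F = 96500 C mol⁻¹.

5.66 mol

Q = I·t = 45.40 A × 12024 s = 545900 C.
n(e⁻) = Q/F = 545900 / 96500 = 5.66 mol.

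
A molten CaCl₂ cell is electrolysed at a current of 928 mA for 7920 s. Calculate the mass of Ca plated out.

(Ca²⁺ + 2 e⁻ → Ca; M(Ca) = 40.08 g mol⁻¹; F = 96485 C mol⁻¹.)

1.53 g

Q = I·t = 0.9280 A × 7920.0 s = 7350 C.
n(e⁻) = Q/F = 7350 / 96485 = 0.07618 mol.
Ca²⁺ + 2 e⁻ → Ca, so n(Ca) = n(e⁻)/2 = 0.03809 mol.
m = n·M = 0.03809 × 40.08 = 1.53 g.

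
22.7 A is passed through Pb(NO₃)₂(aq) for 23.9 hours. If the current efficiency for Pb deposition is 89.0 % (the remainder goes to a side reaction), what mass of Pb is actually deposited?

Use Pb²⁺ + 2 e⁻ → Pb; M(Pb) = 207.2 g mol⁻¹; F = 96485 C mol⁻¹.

Q = I·t = 22.70 × 86040 = 1953000 C.
n(e⁻) = 1953000/96485 = 20.24 mol; theoretically n(Pb) = 20.24/2 = 10.12 mol, m_theo = 2097 g.
At 89.0 % efficiency, m_actual = 0.890 × 2097 = 1870 g.

1870 g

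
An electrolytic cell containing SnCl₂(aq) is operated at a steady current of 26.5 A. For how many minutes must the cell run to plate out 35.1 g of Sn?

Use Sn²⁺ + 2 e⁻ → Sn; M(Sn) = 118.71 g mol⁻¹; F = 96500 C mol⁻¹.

35.9 min

n(Sn) = m/M = 35.1 / 118.71 = 0.2957 mol.
Each Sn atom requires 2 electrons, so n(e⁻) = 2 × 0.2957 = 0.5914 mol.
Q = n(e⁻)·F = 0.5914 × 96500 = 57070 C.
t = Q/I = 57070 / 26.50 A = 2153 s = 35.9 min.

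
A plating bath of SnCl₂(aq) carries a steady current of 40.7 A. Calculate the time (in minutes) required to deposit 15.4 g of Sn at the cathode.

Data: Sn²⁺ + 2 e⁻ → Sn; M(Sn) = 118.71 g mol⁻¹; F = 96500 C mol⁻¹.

n(Sn) = m/M = 15.4 / 118.71 = 0.1297 mol.
Each Sn atom requires 2 electrons, so n(e⁻) = 2 × 0.1297 = 0.2595 mol.
Q = n(e⁻)·F = 0.2595 × 96500 = 25040 C.
t = Q/I = 25040 / 40.70 A = 615.2 s = 10.3 min.

10.3 min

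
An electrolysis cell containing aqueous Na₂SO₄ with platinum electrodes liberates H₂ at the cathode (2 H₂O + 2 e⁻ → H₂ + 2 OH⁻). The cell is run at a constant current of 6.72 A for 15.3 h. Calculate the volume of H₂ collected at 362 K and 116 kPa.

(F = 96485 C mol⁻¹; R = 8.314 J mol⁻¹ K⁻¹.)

Q = I·t = 6.720 A × 55080 s = 370100 C.
n(e⁻) = Q/F = 370100 / 96485 = 3.836 mol.
2 electrons are transferred per H₂ molecule, so n(H₂) = 3.836 / 2 = 1.918 mol.
V = nRT/P = (1.918 × 8.314 × 362) / (116 × 10³ Pa) = 0.0498 m³ = 49.8 L.

49.8 L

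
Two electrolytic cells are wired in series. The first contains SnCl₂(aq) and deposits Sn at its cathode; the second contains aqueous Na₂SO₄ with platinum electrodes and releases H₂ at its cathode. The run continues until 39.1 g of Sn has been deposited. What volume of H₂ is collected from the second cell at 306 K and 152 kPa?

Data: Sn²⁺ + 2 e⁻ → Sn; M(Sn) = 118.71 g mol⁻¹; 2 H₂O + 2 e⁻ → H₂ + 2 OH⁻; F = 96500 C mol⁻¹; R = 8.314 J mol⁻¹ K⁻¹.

5.51 L

n(Sn) = 39.1 / 118.71 = 0.3294 mol, so n(e⁻) = 2 × 0.3294 = 0.6587 mol.
The cells are in series, so the same 0.6587 mol of electrons passes through the second cell.
2 H₂O + 2 e⁻ → H₂ + 2 OH⁻ — 2 mol e⁻ per mol H₂, so n(H₂) = 0.6587/2 = 0.3294 mol.
V = nRT/P = (0.3294 × 8.314 × 306) / (152 × 10³) = 0.00551 m³ = 5.51 L.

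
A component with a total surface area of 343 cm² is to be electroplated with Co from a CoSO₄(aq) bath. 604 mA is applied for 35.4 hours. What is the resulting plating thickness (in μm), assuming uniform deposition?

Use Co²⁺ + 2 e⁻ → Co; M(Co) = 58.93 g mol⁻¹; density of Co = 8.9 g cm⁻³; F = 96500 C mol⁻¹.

Q = I·t = 0.6040 × 127440 = 76970 C; n(e⁻) = 0.7977 mol.
n(Co) = n(e⁻)/2 = 0.3988 mol, so m = 0.3988 × 58.93 = 23.50 g.
Volume = m/ρ = 23.50 / 8.9 = 2.641 cm³.
Thickness = V/A = 2.641 / 343 = 0.00770 cm = 77.0 μm.

77.0 μm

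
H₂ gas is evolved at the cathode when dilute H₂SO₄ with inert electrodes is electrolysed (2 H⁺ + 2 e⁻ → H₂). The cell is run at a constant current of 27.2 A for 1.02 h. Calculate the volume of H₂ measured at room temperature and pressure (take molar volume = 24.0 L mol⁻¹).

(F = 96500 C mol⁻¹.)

Q = I·t = 27.20 A × 3672.0 s = 99880 C.
n(e⁻) = Q/F = 99880 / 96500 = 1.035 mol.
2 electrons are transferred per H₂ molecule, so n(H₂) = 1.035 / 2 = 0.5175 mol.
V = n × V_m = 0.5175 × 24.0 = 12.4 L.

12.4 L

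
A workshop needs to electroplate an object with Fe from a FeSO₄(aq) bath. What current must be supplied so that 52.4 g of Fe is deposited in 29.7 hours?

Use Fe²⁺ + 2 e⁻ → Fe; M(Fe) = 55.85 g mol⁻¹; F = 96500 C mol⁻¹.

1.69 A

n(Fe) = 52.4 / 55.85 = 0.9382 mol.
n(e⁻) = 2 × 0.9382 = 1.876 mol.
Q = n(e⁻)·F = 1.876 × 96500 = 181100 C.
I = Q/t = 181100 / 106920 s = 1.69 A.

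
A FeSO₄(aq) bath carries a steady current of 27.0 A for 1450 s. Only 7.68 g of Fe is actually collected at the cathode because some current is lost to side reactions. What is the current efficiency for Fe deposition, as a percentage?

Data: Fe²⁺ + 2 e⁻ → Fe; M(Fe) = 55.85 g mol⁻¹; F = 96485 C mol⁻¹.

Q = I·t = 27.00 × 1450.0 = 39150 C; n(e⁻) = 39150/96485 = 0.4058 mol.
Theoretical n(Fe) = n(e⁻)/2 = 0.2029 mol, i.e. m_theo = 0.2029 × 55.85 = 11.33 g.
Efficiency = m_actual / m_theo = 7.68 / 11.33 = 67.8 %.

67.8 %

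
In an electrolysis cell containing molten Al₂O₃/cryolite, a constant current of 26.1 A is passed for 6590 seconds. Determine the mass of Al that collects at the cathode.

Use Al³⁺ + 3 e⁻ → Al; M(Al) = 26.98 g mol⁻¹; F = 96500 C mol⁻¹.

16.0 g

Q = I·t = 26.10 A × 6590.0 s = 172000 C.
n(e⁻) = Q/F = 172000 / 96500 = 1.782 mol.
Al³⁺ + 3 e⁻ → Al, so n(Al) = n(e⁻)/3 = 0.5941 mol.
m = n·M = 0.5941 × 26.98 = 16.0 g.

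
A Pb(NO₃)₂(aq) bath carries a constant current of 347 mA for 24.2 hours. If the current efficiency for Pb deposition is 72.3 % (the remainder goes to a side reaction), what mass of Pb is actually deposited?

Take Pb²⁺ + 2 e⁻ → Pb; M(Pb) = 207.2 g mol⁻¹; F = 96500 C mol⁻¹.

23.5 g

Q = I·t = 0.3470 × 87120 = 30230 C.
n(e⁻) = 30230/96500 = 0.3133 mol; theoretically n(Pb) = 0.3133/2 = 0.1566 mol, m_theo = 32.45 g.
At 72.3 % efficiency, m_actual = 0.723 × 32.45 = 23.5 g.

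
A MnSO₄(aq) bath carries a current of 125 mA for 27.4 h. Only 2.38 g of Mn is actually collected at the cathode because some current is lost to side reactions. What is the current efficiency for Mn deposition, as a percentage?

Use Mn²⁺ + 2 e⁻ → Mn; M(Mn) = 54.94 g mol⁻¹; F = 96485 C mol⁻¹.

Q = I·t = 0.1250 × 98640 = 12330 C; n(e⁻) = 12330/96485 = 0.1278 mol.
Theoretical n(Mn) = n(e⁻)/2 = 0.06390 mol, i.e. m_theo = 0.06390 × 54.94 = 3.510 g.
Efficiency = m_actual / m_theo = 2.38 / 3.510 = 67.8 %.

67.8 %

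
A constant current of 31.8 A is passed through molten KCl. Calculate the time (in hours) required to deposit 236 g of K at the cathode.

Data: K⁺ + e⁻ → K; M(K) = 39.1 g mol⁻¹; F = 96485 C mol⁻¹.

5.09 h

n(K) = m/M = 236 / 39.1 = 6.036 mol.
Each K atom requires 1 electron, so n(e⁻) = 1 × 6.036 = 6.036 mol.
Q = n(e⁻)·F = 6.036 × 96485 = 582400 C.
t = Q/I = 582400 / 31.80 A = 18310 s = 5.09 h.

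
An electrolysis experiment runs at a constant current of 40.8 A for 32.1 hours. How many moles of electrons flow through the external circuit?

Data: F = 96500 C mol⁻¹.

48.9 mol

Q = I·t = 40.80 A × 115560 s = 4715000 C.
n(e⁻) = Q/F = 4715000 / 96500 = 48.9 mol.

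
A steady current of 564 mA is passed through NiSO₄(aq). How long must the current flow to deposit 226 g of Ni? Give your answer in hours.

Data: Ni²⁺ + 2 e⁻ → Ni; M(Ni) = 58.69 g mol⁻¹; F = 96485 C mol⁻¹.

366 h

n(Ni) = m/M = 226 / 58.69 = 3.851 mol.
Each Ni atom requires 2 electrons, so n(e⁻) = 2 × 3.851 = 7.701 mol.
Q = n(e⁻)·F = 7.701 × 96485 = 743100 C.
t = Q/I = 743100 / 0.5640 A = 1318000 s = 366 h.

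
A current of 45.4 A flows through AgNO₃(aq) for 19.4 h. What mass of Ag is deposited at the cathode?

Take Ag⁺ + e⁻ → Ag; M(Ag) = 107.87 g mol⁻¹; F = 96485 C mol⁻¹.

3540 g

Q = I·t = 45.40 A × 69840 s = 3171000 C.
n(e⁻) = Q/F = 3171000 / 96485 = 32.86 mol.
Ag⁺ + e⁻ → Ag, so n(Ag) = n(e⁻)/1 = 32.86 mol.
m = n·M = 32.86 × 107.87 = 3540 g.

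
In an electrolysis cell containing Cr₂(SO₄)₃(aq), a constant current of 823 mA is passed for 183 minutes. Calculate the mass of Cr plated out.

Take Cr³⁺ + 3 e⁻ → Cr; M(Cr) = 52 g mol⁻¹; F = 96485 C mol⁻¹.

1.62 g

Q = I·t = 0.8230 A × 10980 s = 9037 C.
n(e⁻) = Q/F = 9037 / 96485 = 0.09366 mol.
Cr³⁺ + 3 e⁻ → Cr, so n(Cr) = n(e⁻)/3 = 0.03122 mol.
m = n·M = 0.03122 × 52 = 1.62 g.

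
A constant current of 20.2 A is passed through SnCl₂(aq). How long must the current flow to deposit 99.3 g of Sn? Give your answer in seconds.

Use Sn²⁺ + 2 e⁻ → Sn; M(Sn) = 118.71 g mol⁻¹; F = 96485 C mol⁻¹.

7990 s

n(Sn) = m/M = 99.3 / 118.71 = 0.8365 mol.
Each Sn atom requires 2 electrons, so n(e⁻) = 2 × 0.8365 = 1.673 mol.
Q = n(e⁻)·F = 1.673 × 96485 = 161400 C.
t = Q/I = 161400 / 20.20 A = 7991 s.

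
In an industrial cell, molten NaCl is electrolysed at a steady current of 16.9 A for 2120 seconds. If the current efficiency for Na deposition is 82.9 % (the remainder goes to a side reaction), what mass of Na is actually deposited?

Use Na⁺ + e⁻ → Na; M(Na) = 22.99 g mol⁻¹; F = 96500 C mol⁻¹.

Q = I·t = 16.90 × 2120.0 = 35830 C.
n(e⁻) = 35830/96500 = 0.3713 mol; theoretically n(Na) = 0.3713/1 = 0.3713 mol, m_theo = 8.536 g.
At 82.9 % efficiency, m_actual = 0.829 × 8.536 = 7.08 g.

7.08 g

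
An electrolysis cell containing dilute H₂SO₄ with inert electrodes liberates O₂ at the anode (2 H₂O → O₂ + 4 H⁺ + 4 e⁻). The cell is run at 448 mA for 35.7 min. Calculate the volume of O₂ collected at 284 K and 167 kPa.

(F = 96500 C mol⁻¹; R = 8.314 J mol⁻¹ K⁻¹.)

Q = I·t = 0.4480 A × 2142.0 s = 959.6 C.
n(e⁻) = Q/F = 959.6 / 96500 = 0.009944 mol.
4 electrons are transferred per O₂ molecule, so n(O₂) = 0.009944 / 4 = 0.002486 mol.
V = nRT/P = (0.002486 × 8.314 × 284) / (167 × 10³ Pa) = 3.51 × 10⁻⁵ m³ = 0.0351 L.

0.0351 L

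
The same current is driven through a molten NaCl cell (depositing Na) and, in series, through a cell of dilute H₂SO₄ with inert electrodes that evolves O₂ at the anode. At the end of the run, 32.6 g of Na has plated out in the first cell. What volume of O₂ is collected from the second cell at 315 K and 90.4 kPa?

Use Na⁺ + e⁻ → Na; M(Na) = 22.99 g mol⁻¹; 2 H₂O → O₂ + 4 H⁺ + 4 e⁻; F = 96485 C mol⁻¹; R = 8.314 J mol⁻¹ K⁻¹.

10.3 L

n(Na) = 32.6 / 22.99 = 1.418 mol, so n(e⁻) = 1 × 1.418 = 1.418 mol.
The cells are in series, so the same 1.418 mol of electrons passes through the second cell.
2 H₂O → O₂ + 4 H⁺ + 4 e⁻ — 4 mol e⁻ per mol O₂, so n(O₂) = 1.418/4 = 0.3545 mol.
V = nRT/P = (0.3545 × 8.314 × 315) / (90.4 × 10³) = 0.0103 m³ = 10.3 L.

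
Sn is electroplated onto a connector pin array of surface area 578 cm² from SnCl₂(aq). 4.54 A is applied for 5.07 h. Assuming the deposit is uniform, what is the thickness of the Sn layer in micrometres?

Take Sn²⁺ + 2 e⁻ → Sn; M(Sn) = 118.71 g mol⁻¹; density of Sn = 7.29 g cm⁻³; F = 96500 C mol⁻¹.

121 μm

Q = I·t = 4.540 × 18252 = 82860 C; n(e⁻) = 0.8587 mol.
n(Sn) = n(e⁻)/2 = 0.4293 mol, so m = 0.4293 × 118.71 = 50.97 g.
Volume = m/ρ = 50.97 / 7.29 = 6.991 cm³.
Thickness = V/A = 6.991 / 578 = 0.0121 cm = 121 μm.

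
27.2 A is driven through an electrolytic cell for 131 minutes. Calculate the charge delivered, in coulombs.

Q = I·t = 27.20 A × 7860.0 s = 2.14 × 10⁵ C.

2.14 × 10⁵ C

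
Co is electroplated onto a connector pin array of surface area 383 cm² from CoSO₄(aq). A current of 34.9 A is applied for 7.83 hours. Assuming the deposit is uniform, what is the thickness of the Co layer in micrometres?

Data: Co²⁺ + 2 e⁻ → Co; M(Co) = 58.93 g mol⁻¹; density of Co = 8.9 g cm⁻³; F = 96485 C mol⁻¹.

881 μm

Q = I·t = 34.90 × 28188 = 983800 C; n(e⁻) = 10.20 mol.
n(Co) = n(e⁻)/2 = 5.098 mol, so m = 5.098 × 58.93 = 300.4 g.
Volume = m/ρ = 300.4 / 8.9 = 33.76 cm³.
Thickness = V/A = 33.76 / 383 = 0.0881 cm = 881 μm.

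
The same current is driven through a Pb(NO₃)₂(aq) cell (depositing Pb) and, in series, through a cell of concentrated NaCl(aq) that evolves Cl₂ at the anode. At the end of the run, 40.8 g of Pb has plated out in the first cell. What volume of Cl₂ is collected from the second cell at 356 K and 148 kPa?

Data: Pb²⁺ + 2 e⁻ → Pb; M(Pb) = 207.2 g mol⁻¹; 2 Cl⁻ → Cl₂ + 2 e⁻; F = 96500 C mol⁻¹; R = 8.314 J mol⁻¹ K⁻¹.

n(Pb) = 40.8 / 207.2 = 0.1969 mol, so n(e⁻) = 2 × 0.1969 = 0.3938 mol.
The cells are in series, so the same 0.3938 mol of electrons passes through the second cell.
2 Cl⁻ → Cl₂ + 2 e⁻ — 2 mol e⁻ per mol Cl₂, so n(Cl₂) = 0.3938/2 = 0.1969 mol.
V = nRT/P = (0.1969 × 8.314 × 356) / (148 × 10³) = 0.00394 m³ = 3.94 L.

3.94 L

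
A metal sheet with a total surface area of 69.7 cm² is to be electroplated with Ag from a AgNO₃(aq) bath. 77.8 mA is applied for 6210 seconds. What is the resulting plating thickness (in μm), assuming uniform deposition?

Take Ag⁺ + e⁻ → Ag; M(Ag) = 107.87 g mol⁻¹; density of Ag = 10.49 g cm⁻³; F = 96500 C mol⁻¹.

7.39 μm

Q = I·t = 0.07780 × 6210.0 = 483.1 C; n(e⁻) = 0.005007 mol.
n(Ag) = n(e⁻)/1 = 0.005007 mol, so m = 0.005007 × 107.87 = 0.5401 g.
Volume = m/ρ = 0.5401 / 10.49 = 0.05148 cm³.
Thickness = V/A = 0.05148 / 69.7 = 7.39 × 10⁻⁴ cm = 7.39 μm.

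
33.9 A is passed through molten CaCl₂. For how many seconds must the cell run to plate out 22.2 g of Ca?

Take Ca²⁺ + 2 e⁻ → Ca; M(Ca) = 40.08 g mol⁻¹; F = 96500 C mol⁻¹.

n(Ca) = m/M = 22.2 / 40.08 = 0.5539 mol.
Each Ca atom requires 2 electrons, so n(e⁻) = 2 × 0.5539 = 1.108 mol.
Q = n(e⁻)·F = 1.108 × 96500 = 106900 C.
t = Q/I = 106900 / 33.90 A = 3153 s.

3150 s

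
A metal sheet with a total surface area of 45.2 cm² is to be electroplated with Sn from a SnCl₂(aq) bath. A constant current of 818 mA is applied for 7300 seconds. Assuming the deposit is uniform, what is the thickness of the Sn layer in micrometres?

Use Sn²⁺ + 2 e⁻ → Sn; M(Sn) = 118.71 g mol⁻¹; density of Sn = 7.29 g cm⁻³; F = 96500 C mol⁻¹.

111 μm

Q = I·t = 0.8180 × 7300.0 = 5971 C; n(e⁻) = 0.06188 mol.
n(Sn) = n(e⁻)/2 = 0.03094 mol, so m = 0.03094 × 118.71 = 3.673 g.
Volume = m/ρ = 3.673 / 7.29 = 0.5038 cm³.
Thickness = V/A = 0.5038 / 45.2 = 0.0111 cm = 111 μm.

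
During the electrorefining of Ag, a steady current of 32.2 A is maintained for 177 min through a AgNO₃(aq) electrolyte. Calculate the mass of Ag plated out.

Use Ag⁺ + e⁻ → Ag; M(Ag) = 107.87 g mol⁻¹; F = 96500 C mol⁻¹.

Q = I·t = 32.20 A × 10620 s = 342000 C.
n(e⁻) = Q/F = 342000 / 96500 = 3.544 mol.
Ag⁺ + e⁻ → Ag, so n(Ag) = n(e⁻)/1 = 3.544 mol.
m = n·M = 3.544 × 107.87 = 382 g.

382 g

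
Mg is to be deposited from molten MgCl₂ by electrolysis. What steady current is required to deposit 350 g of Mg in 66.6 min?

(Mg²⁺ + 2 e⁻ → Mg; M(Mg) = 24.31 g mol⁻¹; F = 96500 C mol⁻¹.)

n(Mg) = 350 / 24.31 = 14.40 mol.
n(e⁻) = 2 × 14.40 = 28.79 mol.
Q = n(e⁻)·F = 28.79 × 96500 = 2779000 C.
I = Q/t = 2779000 / 3996.0 s = 695 A.

695 A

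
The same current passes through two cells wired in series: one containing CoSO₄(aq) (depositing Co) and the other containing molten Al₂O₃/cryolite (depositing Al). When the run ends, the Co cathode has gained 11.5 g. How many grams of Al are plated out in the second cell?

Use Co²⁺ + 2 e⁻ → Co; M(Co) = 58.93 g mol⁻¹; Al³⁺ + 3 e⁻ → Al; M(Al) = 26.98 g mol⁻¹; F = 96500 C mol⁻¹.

n(Co) = 11.5 / 58.93 = 0.1951 mol.
Since Co²⁺ + 2 e⁻ → Co, n(e⁻) passed = 2 × 0.1951 = 0.3903 mol.
Cells in series carry the same charge, so the same 0.3903 mol of electrons passes through cell 2.
Al³⁺ + 3 e⁻ → Al, so n(Al) = 0.3903 / 3 = 0.1301 mol.
m(Al) = 0.1301 × 26.98 = 3.51 g.

3.51 g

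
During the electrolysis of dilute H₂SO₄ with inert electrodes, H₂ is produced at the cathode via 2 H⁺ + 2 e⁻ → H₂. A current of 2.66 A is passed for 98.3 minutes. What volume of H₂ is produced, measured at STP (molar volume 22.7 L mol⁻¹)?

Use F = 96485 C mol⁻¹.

1.85 L

Q = I·t = 2.660 A × 5898.0 s = 15690 C.
n(e⁻) = Q/F = 15690 / 96485 = 0.1626 mol.
2 electrons are transferred per H₂ molecule, so n(H₂) = 0.1626 / 2 = 0.08130 mol.
V = n × V_m = 0.08130 × 22.7 = 1.85 L.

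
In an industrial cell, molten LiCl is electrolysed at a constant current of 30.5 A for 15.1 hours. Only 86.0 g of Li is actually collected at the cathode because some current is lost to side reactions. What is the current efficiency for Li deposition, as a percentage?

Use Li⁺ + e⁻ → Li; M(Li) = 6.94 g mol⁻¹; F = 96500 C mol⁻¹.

Q = I·t = 30.50 × 54360 = 1658000 C; n(e⁻) = 1658000/96500 = 17.18 mol.
Theoretical n(Li) = n(e⁻)/1 = 17.18 mol, i.e. m_theo = 17.18 × 6.94 = 119.2 g.
Efficiency = m_actual / m_theo = 86.0 / 119.2 = 72.1 %.

72.1 %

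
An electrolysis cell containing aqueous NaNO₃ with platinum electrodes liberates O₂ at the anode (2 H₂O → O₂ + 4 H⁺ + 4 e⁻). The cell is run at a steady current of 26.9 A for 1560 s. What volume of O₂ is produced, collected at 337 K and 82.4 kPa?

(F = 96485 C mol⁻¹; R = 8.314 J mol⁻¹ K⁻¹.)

3.70 L

Q = I·t = 26.90 A × 1560.0 s = 41960 C.
n(e⁻) = Q/F = 41960 / 96485 = 0.4349 mol.
4 electrons are transferred per O₂ molecule, so n(O₂) = 0.4349 / 4 = 0.1087 mol.
V = nRT/P = (0.1087 × 8.314 × 337) / (82.4 × 10³ Pa) = 0.00370 m³ = 3.70 L.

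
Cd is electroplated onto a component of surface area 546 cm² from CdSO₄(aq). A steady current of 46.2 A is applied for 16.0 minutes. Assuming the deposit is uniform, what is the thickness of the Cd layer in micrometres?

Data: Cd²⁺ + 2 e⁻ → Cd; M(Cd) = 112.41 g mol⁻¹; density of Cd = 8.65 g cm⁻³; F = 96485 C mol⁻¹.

54.7 μm

Q = I·t = 46.20 × 960.00 = 44350 C; n(e⁻) = 0.4597 mol.
n(Cd) = n(e⁻)/2 = 0.2298 mol, so m = 0.2298 × 112.41 = 25.84 g.
Volume = m/ρ = 25.84 / 8.65 = 2.987 cm³.
Thickness = V/A = 2.987 / 546 = 0.00547 cm = 54.7 μm.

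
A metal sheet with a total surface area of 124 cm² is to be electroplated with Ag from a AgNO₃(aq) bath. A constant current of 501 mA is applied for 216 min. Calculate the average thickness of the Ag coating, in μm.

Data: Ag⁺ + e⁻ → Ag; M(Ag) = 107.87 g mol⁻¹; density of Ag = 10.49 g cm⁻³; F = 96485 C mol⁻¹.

55.8 μm

Q = I·t = 0.5010 × 12960 = 6493 C; n(e⁻) = 0.06730 mol.
n(Ag) = n(e⁻)/1 = 0.06730 mol, so m = 0.06730 × 107.87 = 7.259 g.
Volume = m/ρ = 7.259 / 10.49 = 0.6920 cm³.
Thickness = V/A = 0.6920 / 124 = 0.00558 cm = 55.8 μm.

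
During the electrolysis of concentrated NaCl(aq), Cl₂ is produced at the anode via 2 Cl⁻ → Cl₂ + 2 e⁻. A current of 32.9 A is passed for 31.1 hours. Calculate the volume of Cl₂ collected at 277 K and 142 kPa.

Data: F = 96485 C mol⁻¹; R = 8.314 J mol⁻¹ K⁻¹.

310 L

Q = I·t = 32.90 A × 111960 s = 3683000 C.
n(e⁻) = Q/F = 3683000 / 96485 = 38.18 mol.
2 electrons are transferred per Cl₂ molecule, so n(Cl₂) = 38.18 / 2 = 19.09 mol.
V = nRT/P = (19.09 × 8.314 × 277) / (142 × 10³ Pa) = 0.310 m³ = 310 L.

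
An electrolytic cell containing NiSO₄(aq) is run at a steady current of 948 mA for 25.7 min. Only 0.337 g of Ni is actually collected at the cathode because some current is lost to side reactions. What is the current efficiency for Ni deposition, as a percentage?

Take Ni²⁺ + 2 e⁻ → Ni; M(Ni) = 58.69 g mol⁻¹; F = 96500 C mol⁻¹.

Q = I·t = 0.9480 × 1542.0 = 1462 C; n(e⁻) = 1462/96500 = 0.01515 mol.
Theoretical n(Ni) = n(e⁻)/2 = 0.007574 mol, i.e. m_theo = 0.007574 × 58.69 = 0.4445 g.
Efficiency = m_actual / m_theo = 0.337 / 0.4445 = 75.8 %.

75.8 %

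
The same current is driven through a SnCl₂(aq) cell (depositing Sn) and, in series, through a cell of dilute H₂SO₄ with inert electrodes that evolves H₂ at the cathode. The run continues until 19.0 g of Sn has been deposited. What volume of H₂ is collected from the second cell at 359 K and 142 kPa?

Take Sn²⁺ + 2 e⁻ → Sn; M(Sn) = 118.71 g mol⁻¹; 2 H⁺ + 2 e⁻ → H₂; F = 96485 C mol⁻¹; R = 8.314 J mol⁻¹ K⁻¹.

3.36 L

n(Sn) = 19.0 / 118.71 = 0.1601 mol, so n(e⁻) = 2 × 0.1601 = 0.3201 mol.
The cells are in series, so the same 0.3201 mol of electrons passes through the second cell.
2 H⁺ + 2 e⁻ → H₂ — 2 mol e⁻ per mol H₂, so n(H₂) = 0.3201/2 = 0.1601 mol.
V = nRT/P = (0.1601 × 8.314 × 359) / (142 × 10³) = 0.00336 m³ = 3.36 L.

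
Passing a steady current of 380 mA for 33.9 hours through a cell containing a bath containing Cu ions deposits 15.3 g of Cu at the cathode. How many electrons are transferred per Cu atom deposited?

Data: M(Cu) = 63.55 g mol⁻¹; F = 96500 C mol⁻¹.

2

Q = I·t = 0.3800 A × 122040 s = 46380 C, so n(e⁻) = 46380/96500 = 0.4806 mol.
n(Cu) deposited = 15.3 / 63.55 = 0.2408 mol.
Electrons per atom = n(e⁻)/n(Cu) = 0.4806 / 0.2408 = 2.00 ≈ 2, so the ion is Cu²⁺.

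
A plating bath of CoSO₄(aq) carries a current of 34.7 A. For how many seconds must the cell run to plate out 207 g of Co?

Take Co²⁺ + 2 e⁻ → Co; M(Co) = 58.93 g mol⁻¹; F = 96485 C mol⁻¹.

n(Co) = m/M = 207 / 58.93 = 3.513 mol.
Each Co atom requires 2 electrons, so n(e⁻) = 2 × 3.513 = 7.025 mol.
Q = n(e⁻)·F = 7.025 × 96485 = 677800 C.
t = Q/I = 677800 / 34.70 A = 19530 s.

19500 s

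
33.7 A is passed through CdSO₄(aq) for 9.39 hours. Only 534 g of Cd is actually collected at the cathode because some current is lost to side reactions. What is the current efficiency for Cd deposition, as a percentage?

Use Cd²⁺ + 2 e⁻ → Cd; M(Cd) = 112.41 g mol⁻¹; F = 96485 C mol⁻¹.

80.5 %

Q = I·t = 33.70 × 33804 = 1139000 C; n(e⁻) = 1139000/96485 = 11.81 mol.
Theoretical n(Cd) = n(e⁻)/2 = 5.903 mol, i.e. m_theo = 5.903 × 112.41 = 663.6 g.
Efficiency = m_actual / m_theo = 534 / 663.6 = 80.5 %.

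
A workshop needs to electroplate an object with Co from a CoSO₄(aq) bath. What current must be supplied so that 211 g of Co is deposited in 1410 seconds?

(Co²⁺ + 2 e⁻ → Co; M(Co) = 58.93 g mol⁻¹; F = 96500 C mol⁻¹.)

490 A

n(Co) = 211 / 58.93 = 3.581 mol.
n(e⁻) = 2 × 3.581 = 7.161 mol.
Q = n(e⁻)·F = 7.161 × 96500 = 691000 C.
I = Q/t = 691000 / 1410.0 s = 490 A.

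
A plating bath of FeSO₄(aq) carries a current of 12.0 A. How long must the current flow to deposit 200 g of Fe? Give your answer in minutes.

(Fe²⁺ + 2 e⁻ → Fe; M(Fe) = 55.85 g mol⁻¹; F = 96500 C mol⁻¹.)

960 min

n(Fe) = m/M = 200 / 55.85 = 3.581 mol.
Each Fe atom requires 2 electrons, so n(e⁻) = 2 × 3.581 = 7.162 mol.
Q = n(e⁻)·F = 7.162 × 96500 = 691100 C.
t = Q/I = 691100 / 12.00 A = 57590 s = 960 min.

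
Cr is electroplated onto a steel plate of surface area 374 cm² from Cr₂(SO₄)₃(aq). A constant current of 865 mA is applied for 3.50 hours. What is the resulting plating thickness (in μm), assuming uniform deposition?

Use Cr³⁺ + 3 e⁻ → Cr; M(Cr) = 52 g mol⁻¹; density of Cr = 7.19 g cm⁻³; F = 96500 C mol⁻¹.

7.28 μm

Q = I·t = 0.8650 × 12600 = 10900 C; n(e⁻) = 0.1129 mol.
n(Cr) = n(e⁻)/3 = 0.03765 mol, so m = 0.03765 × 52 = 1.958 g.
Volume = m/ρ = 1.958 / 7.19 = 0.2723 cm³.
Thickness = V/A = 0.2723 / 374 = 7.28 × 10⁻⁴ cm = 7.28 μm.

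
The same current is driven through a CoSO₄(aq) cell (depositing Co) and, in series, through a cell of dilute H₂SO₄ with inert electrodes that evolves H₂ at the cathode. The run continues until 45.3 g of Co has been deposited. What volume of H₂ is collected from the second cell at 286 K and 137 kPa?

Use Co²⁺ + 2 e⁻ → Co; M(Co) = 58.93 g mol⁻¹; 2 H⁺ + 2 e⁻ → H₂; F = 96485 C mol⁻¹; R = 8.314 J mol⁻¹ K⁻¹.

13.3 L

n(Co) = 45.3 / 58.93 = 0.7687 mol, so n(e⁻) = 2 × 0.7687 = 1.537 mol.
The cells are in series, so the same 1.537 mol of electrons passes through the second cell.
2 H⁺ + 2 e⁻ → H₂ — 2 mol e⁻ per mol H₂, so n(H₂) = 1.537/2 = 0.7687 mol.
V = nRT/P = (0.7687 × 8.314 × 286) / (137 × 10³) = 0.0133 m³ = 13.3 L.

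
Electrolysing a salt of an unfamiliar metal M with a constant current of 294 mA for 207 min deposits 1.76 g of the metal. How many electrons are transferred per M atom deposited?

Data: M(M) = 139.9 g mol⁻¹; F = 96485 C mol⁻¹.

3

Q = I·t = 0.2940 A × 12420 s = 3651 C, so n(e⁻) = 3651/96485 = 0.03785 mol.
n(M) deposited = 1.76 / 139.9 = 0.01258 mol.
Electrons per atom = n(e⁻)/n(M) = 0.03785 / 0.01258 = 3.01 ≈ 3, so the ion is M³⁺.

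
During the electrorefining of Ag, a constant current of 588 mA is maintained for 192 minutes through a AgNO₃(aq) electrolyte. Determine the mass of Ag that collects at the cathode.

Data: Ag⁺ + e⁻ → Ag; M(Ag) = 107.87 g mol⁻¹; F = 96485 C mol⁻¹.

Q = I·t = 0.5880 A × 11520 s = 6774 C.
n(e⁻) = Q/F = 6774 / 96485 = 0.07021 mol.
Ag⁺ + e⁻ → Ag, so n(Ag) = n(e⁻)/1 = 0.07021 mol.
m = n·M = 0.07021 × 107.87 = 7.57 g.

7.57 g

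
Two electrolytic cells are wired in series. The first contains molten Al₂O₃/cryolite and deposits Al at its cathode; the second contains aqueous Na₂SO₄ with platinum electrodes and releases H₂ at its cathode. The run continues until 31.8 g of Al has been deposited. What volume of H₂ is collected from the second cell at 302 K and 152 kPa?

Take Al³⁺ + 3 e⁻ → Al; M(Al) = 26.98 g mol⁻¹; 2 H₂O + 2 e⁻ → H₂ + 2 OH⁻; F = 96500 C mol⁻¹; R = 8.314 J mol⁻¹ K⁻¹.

29.2 L

n(Al) = 31.8 / 26.98 = 1.179 mol, so n(e⁻) = 3 × 1.179 = 3.536 mol.
The cells are in series, so the same 3.536 mol of electrons passes through the second cell.
2 H₂O + 2 e⁻ → H₂ + 2 OH⁻ — 2 mol e⁻ per mol H₂, so n(H₂) = 3.536/2 = 1.768 mol.
V = nRT/P = (1.768 × 8.314 × 302) / (152 × 10³) = 0.0292 m³ = 29.2 L.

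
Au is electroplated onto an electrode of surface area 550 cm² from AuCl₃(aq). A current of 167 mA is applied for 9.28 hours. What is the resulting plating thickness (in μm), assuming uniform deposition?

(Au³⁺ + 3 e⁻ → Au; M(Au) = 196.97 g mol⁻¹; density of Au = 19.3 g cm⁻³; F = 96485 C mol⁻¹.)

Q = I·t = 0.1670 × 33408 = 5579 C; n(e⁻) = 0.05782 mol.
n(Au) = n(e⁻)/3 = 0.01927 mol, so m = 0.01927 × 196.97 = 3.797 g.
Volume = m/ρ = 3.797 / 19.3 = 0.1967 cm³.
Thickness = V/A = 0.1967 / 550 = 3.58 × 10⁻⁴ cm = 3.58 μm.

3.58 μm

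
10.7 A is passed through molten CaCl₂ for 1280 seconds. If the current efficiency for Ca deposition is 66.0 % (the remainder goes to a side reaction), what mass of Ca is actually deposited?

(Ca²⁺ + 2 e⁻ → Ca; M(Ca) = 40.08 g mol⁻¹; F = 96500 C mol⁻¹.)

1.88 g

Q = I·t = 10.70 × 1280.0 = 13700 C.
n(e⁻) = 13700/96500 = 0.1419 mol; theoretically n(Ca) = 0.1419/2 = 0.07096 mol, m_theo = 2.844 g.
At 66.0 % efficiency, m_actual = 0.660 × 2.844 = 1.88 g.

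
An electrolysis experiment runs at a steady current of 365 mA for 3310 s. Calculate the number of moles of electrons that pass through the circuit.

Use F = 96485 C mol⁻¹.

0.0125 mol

Q = I·t = 0.3650 A × 3310.0 s = 1208 C.
n(e⁻) = Q/F = 1208 / 96485 = 0.0125 mol.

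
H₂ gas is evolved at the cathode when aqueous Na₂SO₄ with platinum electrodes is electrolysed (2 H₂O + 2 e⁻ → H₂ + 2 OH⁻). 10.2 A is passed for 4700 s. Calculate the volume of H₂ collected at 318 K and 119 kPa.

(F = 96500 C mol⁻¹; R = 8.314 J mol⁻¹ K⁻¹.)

Q = I·t = 10.20 A × 4700.0 s = 47940 C.
n(e⁻) = Q/F = 47940 / 96500 = 0.4968 mol.
2 electrons are transferred per H₂ molecule, so n(H₂) = 0.4968 / 2 = 0.2484 mol.
V = nRT/P = (0.2484 × 8.314 × 318) / (119 × 10³ Pa) = 0.00552 m³ = 5.52 L.

5.52 L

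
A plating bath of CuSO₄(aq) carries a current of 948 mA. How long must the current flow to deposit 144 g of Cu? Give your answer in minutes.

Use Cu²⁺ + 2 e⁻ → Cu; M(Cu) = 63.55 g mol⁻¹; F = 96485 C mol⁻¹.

7690 min

n(Cu) = m/M = 144 / 63.55 = 2.266 mol.
Each Cu atom requires 2 electrons, so n(e⁻) = 2 × 2.266 = 4.532 mol.
Q = n(e⁻)·F = 4.532 × 96485 = 437300 C.
t = Q/I = 437300 / 0.9480 A = 461200 s = 7690 min.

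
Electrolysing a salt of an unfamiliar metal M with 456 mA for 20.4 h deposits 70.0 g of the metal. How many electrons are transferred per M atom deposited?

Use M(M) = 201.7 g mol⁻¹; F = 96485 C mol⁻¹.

1

Q = I·t = 0.4560 A × 73440 s = 33490 C, so n(e⁻) = 33490/96485 = 0.3471 mol.
n(M) deposited = 70.0 / 201.7 = 0.3471 mol.
Electrons per atom = n(e⁻)/n(M) = 0.3471 / 0.3471 = 1.00 ≈ 1, so the ion is M⁺.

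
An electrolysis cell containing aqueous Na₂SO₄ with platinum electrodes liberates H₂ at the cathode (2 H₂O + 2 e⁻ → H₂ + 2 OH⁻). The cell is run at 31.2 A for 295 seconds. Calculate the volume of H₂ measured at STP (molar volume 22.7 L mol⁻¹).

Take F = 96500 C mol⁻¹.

Q = I·t = 31.20 A × 295.00 s = 9204 C.
n(e⁻) = Q/F = 9204 / 96500 = 0.09538 mol.
2 electrons are transferred per H₂ molecule, so n(H₂) = 0.09538 / 2 = 0.04769 mol.
V = n × V_m = 0.04769 × 22.7 = 1.08 L.

1.08 L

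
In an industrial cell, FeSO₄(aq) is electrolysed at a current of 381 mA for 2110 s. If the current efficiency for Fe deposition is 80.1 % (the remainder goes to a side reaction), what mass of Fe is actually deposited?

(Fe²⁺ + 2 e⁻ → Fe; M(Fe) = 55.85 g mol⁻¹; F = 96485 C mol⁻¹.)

Q = I·t = 0.3810 × 2110.0 = 803.9 C.
n(e⁻) = 803.9/96485 = 0.008332 mol; theoretically n(Fe) = 0.008332/2 = 0.004166 mol, m_theo = 0.2327 g.
At 80.1 % efficiency, m_actual = 0.801 × 0.2327 = 0.186 g.

0.186 g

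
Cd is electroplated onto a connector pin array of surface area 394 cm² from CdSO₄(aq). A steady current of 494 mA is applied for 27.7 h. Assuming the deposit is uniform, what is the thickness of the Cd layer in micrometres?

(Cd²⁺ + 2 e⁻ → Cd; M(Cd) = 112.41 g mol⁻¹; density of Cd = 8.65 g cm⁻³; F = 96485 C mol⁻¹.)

Q = I·t = 0.4940 × 99720 = 49260 C; n(e⁻) = 0.5106 mol.
n(Cd) = n(e⁻)/2 = 0.2553 mol, so m = 0.2553 × 112.41 = 28.70 g.
Volume = m/ρ = 28.70 / 8.65 = 3.317 cm³.
Thickness = V/A = 3.317 / 394 = 0.00842 cm = 84.2 μm.

84.2 μm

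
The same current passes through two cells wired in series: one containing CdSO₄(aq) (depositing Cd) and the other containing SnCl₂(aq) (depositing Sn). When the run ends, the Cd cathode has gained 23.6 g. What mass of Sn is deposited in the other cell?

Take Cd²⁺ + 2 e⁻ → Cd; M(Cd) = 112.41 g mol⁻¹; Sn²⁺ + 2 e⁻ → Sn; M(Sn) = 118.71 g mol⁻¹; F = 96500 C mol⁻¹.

n(Cd) = 23.6 / 112.41 = 0.2099 mol.
Since Cd²⁺ + 2 e⁻ → Cd, n(e⁻) passed = 2 × 0.2099 = 0.4199 mol.
Cells in series carry the same charge, so the same 0.4199 mol of electrons passes through cell 2.
Sn²⁺ + 2 e⁻ → Sn, so n(Sn) = 0.4199 / 2 = 0.2099 mol.
m(Sn) = 0.2099 × 118.71 = 24.9 g.

24.9 g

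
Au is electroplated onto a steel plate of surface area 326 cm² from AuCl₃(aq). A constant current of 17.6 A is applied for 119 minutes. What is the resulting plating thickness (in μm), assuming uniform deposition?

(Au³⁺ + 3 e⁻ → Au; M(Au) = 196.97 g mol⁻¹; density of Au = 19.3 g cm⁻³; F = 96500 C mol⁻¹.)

Q = I·t = 17.60 × 7140.0 = 125700 C; n(e⁻) = 1.302 mol.
n(Au) = n(e⁻)/3 = 0.4341 mol, so m = 0.4341 × 196.97 = 85.50 g.
Volume = m/ρ = 85.50 / 19.3 = 4.430 cm³.
Thickness = V/A = 4.430 / 326 = 0.0136 cm = 136 μm.

136 μm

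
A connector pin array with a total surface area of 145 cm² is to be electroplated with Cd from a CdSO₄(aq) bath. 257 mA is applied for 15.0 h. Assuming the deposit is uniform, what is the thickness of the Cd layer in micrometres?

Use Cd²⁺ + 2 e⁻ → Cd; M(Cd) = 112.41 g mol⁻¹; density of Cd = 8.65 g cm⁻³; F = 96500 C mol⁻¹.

64.4 μm

Q = I·t = 0.2570 × 54000 = 13880 C; n(e⁻) = 0.1438 mol.
n(Cd) = n(e⁻)/2 = 0.07191 mol, so m = 0.07191 × 112.41 = 8.083 g.
Volume = m/ρ = 8.083 / 8.65 = 0.9345 cm³.
Thickness = V/A = 0.9345 / 145 = 0.00644 cm = 64.4 μm.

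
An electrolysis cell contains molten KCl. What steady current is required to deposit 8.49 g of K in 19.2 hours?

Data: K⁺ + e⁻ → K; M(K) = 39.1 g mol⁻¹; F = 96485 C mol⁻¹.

n(K) = 8.49 / 39.1 = 0.2171 mol.
n(e⁻) = 1 × 0.2171 = 0.2171 mol.
Q = n(e⁻)·F = 0.2171 × 96485 = 20950 C.
I = Q/t = 20950 / 69120 s = 0.303 A.

0.303 A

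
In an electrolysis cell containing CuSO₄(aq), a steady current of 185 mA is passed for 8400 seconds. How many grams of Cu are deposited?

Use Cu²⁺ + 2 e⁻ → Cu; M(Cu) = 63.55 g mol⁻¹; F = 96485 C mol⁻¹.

Q = I·t = 0.1850 A × 8400.0 s = 1554 C.
n(e⁻) = Q/F = 1554 / 96485 = 0.01611 mol.
Cu²⁺ + 2 e⁻ → Cu, so n(Cu) = n(e⁻)/2 = 0.008053 mol.
m = n·M = 0.008053 × 63.55 = 0.512 g.

0.512 g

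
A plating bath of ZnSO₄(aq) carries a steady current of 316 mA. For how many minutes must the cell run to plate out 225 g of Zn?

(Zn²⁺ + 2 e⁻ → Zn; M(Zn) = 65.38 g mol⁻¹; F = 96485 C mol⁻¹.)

n(Zn) = m/M = 225 / 65.38 = 3.441 mol.
Each Zn atom requires 2 electrons, so n(e⁻) = 2 × 3.441 = 6.883 mol.
Q = n(e⁻)·F = 6.883 × 96485 = 664100 C.
t = Q/I = 664100 / 0.3160 A = 2102000 s = 35000 min.

35000 min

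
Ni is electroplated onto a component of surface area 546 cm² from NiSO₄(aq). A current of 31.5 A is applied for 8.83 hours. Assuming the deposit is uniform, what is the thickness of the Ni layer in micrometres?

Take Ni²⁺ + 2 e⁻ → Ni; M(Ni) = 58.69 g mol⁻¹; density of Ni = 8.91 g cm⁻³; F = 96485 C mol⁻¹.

Q = I·t = 31.50 × 31788 = 1001000 C; n(e⁻) = 10.38 mol.
n(Ni) = n(e⁻)/2 = 5.189 mol, so m = 5.189 × 58.69 = 304.5 g.
Volume = m/ρ = 304.5 / 8.91 = 34.18 cm³.
Thickness = V/A = 34.18 / 546 = 0.0626 cm = 626 μm.

626 μm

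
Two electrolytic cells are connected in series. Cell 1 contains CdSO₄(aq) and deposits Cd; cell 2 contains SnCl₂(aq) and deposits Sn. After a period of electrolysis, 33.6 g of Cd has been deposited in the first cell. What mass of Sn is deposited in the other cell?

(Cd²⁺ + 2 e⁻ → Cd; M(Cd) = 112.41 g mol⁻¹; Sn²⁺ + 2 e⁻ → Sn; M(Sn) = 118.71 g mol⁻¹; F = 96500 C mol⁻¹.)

n(Cd) = 33.6 / 112.41 = 0.2989 mol.
Since Cd²⁺ + 2 e⁻ → Cd, n(e⁻) passed = 2 × 0.2989 = 0.5978 mol.
Cells in series carry the same charge, so the same 0.5978 mol of electrons passes through cell 2.
Sn²⁺ + 2 e⁻ → Sn, so n(Sn) = 0.5978 / 2 = 0.2989 mol.
m(Sn) = 0.2989 × 118.71 = 35.5 g.

35.5 g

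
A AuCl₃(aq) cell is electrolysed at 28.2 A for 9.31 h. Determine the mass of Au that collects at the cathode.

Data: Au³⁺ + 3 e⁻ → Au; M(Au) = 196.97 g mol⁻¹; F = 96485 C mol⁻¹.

643 g

Q = I·t = 28.20 A × 33516 s = 945200 C.
n(e⁻) = Q/F = 945200 / 96485 = 9.796 mol.
Au³⁺ + 3 e⁻ → Au, so n(Au) = n(e⁻)/3 = 3.265 mol.
m = n·M = 3.265 × 196.97 = 643 g.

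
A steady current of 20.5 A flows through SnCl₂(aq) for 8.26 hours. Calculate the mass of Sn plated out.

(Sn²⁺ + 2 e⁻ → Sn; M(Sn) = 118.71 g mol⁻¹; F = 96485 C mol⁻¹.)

Q = I·t = 20.50 A × 29736 s = 609600 C.
n(e⁻) = Q/F = 609600 / 96485 = 6.318 mol.
Sn²⁺ + 2 e⁻ → Sn, so n(Sn) = n(e⁻)/2 = 3.159 mol.
m = n·M = 3.159 × 118.71 = 375 g.

375 g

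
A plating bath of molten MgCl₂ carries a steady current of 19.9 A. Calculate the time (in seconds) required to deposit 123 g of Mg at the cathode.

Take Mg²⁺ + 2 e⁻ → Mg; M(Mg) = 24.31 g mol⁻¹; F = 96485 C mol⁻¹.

49100 s

n(Mg) = m/M = 123 / 24.31 = 5.060 mol.
Each Mg atom requires 2 electrons, so n(e⁻) = 2 × 5.060 = 10.12 mol.
Q = n(e⁻)·F = 10.12 × 96485 = 976400 C.
t = Q/I = 976400 / 19.90 A = 49060 s.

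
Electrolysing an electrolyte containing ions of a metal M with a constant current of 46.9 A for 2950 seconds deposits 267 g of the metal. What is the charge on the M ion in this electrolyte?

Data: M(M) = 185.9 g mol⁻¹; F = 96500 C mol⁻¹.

+1

Q = I·t = 46.90 A × 2950.0 s = 138400 C, so n(e⁻) = 138400/96500 = 1.434 mol.
n(M) deposited = 267 / 185.9 = 1.436 mol.
Electrons per atom = n(e⁻)/n(M) = 1.434 / 1.436 = 0.998 ≈ 1, so the ion is M⁺.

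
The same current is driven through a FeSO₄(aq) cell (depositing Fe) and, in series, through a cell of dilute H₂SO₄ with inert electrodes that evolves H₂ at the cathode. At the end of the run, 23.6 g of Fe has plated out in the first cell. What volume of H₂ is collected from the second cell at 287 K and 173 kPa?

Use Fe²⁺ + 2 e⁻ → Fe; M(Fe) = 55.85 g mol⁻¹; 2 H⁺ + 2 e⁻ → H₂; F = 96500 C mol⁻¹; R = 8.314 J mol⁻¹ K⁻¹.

5.83 L

n(Fe) = 23.6 / 55.85 = 0.4226 mol, so n(e⁻) = 2 × 0.4226 = 0.8451 mol.
The cells are in series, so the same 0.8451 mol of electrons passes through the second cell.
2 H⁺ + 2 e⁻ → H₂ — 2 mol e⁻ per mol H₂, so n(H₂) = 0.8451/2 = 0.4226 mol.
V = nRT/P = (0.4226 × 8.314 × 287) / (173 × 10³) = 0.00583 m³ = 5.83 L.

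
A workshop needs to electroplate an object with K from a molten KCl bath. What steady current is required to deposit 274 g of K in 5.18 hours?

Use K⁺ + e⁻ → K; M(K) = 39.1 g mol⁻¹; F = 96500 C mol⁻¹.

36.3 A

n(K) = 274 / 39.1 = 7.008 mol.
n(e⁻) = 1 × 7.008 = 7.008 mol.
Q = n(e⁻)·F = 7.008 × 96500 = 676200 C.
I = Q/t = 676200 / 18648 s = 36.3 A.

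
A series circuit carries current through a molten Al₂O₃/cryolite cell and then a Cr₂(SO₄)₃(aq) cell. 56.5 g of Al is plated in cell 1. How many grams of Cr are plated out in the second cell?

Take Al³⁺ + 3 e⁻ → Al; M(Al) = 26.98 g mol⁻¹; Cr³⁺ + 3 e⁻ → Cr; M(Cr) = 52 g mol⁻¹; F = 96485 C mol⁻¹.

109 g

n(Al) = 56.5 / 26.98 = 2.094 mol.
Since Al³⁺ + 3 e⁻ → Al, n(e⁻) passed = 3 × 2.094 = 6.282 mol.
Cells in series carry the same charge, so the same 6.282 mol of electrons passes through cell 2.
Cr³⁺ + 3 e⁻ → Cr, so n(Cr) = 6.282 / 3 = 2.094 mol.
m(Cr) = 2.094 × 52 = 109 g.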